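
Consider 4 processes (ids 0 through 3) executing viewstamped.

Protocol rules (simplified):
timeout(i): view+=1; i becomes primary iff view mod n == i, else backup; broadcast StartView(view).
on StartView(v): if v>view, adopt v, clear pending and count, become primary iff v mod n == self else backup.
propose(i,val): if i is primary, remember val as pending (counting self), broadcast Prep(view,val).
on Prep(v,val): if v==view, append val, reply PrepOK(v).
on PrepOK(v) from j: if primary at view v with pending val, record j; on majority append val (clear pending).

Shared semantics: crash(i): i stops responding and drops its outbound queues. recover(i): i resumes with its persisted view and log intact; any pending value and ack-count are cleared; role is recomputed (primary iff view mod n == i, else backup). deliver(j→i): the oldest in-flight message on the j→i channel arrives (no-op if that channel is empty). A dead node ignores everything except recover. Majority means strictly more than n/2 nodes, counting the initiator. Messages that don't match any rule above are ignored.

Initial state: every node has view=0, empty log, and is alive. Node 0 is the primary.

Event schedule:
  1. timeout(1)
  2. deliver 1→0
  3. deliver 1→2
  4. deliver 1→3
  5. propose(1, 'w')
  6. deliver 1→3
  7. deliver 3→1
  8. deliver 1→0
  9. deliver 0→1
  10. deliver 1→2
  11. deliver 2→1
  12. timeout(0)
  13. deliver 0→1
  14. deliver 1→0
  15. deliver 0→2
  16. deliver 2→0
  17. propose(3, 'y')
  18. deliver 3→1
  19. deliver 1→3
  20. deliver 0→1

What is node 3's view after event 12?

[1] timeout(1) → N1(prim v1 [-])
[2] deliver 1→0 → N0(back v1 [-])
[3] deliver 1→2 → N2(back v1 [-])
[4] deliver 1→3 → N3(back v1 [-])
[5] propose(1,'w') → ∅
[6] deliver 1→3 → N3(back v1 [w])
[7] deliver 3→1 → ∅
[8] deliver 1→0 → N0(back v1 [w])
[9] deliver 0→1 → N1(prim v1 [w])
[10] deliver 1→2 → N2(back v1 [w])
[11] deliver 2→1 → ∅
[12] timeout(0) → N0(back v2 [w])

1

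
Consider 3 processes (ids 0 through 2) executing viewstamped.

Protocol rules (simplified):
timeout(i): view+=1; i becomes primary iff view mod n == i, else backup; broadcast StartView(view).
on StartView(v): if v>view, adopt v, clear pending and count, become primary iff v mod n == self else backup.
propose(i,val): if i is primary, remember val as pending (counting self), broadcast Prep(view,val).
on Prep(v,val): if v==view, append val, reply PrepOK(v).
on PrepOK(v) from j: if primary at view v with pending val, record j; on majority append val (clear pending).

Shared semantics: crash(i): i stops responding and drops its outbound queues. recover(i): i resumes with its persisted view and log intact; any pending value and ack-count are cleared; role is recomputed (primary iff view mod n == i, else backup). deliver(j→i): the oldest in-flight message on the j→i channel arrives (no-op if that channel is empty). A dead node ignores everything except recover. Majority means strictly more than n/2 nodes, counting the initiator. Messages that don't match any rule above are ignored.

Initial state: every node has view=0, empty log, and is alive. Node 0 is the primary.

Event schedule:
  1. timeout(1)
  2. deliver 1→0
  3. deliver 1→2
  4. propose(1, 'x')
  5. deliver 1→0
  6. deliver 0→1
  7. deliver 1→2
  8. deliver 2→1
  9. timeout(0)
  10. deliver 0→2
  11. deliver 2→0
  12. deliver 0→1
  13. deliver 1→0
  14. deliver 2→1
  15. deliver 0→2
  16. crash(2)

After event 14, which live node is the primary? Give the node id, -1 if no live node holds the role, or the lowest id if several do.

after 1 — timeout(1): n1:prim/v1/[-]
after 2 — deliver 1→0: n0:back/v1/[-]
after 3 — deliver 1→2: n2:back/v1/[-]
after 4 — propose(1,'x'): ·
after 5 — deliver 1→0: n0:back/v1/[x]
after 6 — deliver 0→1: n1:prim/v1/[x]
after 7 — deliver 1→2: n2:back/v1/[x]
after 8 — deliver 2→1: ·
after 9 — timeout(0): n0:back/v2/[x]
after 10 — deliver 0→2: n2:prim/v2/[x]
after 11 — deliver 2→0: ·
after 12 — deliver 0→1: n1:back/v2/[x]
after 13 — deliver 1→0: ·
after 14 — deliver 2→1: ·

2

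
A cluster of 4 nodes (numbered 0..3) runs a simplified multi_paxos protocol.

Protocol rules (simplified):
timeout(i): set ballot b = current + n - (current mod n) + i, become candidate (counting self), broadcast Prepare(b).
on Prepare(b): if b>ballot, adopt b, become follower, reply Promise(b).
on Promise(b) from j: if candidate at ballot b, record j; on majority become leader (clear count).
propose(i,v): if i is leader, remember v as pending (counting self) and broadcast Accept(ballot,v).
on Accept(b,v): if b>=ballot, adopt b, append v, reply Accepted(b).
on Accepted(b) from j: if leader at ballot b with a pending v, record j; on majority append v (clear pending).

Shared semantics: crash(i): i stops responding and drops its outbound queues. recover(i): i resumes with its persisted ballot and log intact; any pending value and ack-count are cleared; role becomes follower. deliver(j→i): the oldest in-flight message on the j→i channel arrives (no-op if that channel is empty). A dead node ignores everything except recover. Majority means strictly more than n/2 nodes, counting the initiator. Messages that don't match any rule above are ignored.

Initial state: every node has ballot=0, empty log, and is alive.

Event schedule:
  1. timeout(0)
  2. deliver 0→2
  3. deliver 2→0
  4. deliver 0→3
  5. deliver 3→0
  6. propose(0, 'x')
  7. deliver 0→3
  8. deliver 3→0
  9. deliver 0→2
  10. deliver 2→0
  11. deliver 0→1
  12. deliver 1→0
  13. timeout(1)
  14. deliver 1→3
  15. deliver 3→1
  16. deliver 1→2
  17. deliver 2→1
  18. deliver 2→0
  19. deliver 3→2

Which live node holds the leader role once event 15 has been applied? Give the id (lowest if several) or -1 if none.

0

[1] timeout(0) → N0(cand b4 [-])
[2] deliver 0→2 → N2(foll b4 [-])
[3] deliver 2→0 → ∅
[4] deliver 0→3 → N3(foll b4 [-])
[5] deliver 3→0 → N0(lead b4 [-])
[6] propose(0,'x') → ∅
[7] deliver 0→3 → N3(foll b4 [x])
[8] deliver 3→0 → ∅
[9] deliver 0→2 → N2(foll b4 [x])
[10] deliver 2→0 → N0(lead b4 [x])
[11] deliver 0→1 → N1(foll b4 [-])
[12] deliver 1→0 → ∅
[13] timeout(1) → N1(cand b9 [-])
[14] deliver 1→3 → N3(foll b9 [x])
[15] deliver 3→1 → ∅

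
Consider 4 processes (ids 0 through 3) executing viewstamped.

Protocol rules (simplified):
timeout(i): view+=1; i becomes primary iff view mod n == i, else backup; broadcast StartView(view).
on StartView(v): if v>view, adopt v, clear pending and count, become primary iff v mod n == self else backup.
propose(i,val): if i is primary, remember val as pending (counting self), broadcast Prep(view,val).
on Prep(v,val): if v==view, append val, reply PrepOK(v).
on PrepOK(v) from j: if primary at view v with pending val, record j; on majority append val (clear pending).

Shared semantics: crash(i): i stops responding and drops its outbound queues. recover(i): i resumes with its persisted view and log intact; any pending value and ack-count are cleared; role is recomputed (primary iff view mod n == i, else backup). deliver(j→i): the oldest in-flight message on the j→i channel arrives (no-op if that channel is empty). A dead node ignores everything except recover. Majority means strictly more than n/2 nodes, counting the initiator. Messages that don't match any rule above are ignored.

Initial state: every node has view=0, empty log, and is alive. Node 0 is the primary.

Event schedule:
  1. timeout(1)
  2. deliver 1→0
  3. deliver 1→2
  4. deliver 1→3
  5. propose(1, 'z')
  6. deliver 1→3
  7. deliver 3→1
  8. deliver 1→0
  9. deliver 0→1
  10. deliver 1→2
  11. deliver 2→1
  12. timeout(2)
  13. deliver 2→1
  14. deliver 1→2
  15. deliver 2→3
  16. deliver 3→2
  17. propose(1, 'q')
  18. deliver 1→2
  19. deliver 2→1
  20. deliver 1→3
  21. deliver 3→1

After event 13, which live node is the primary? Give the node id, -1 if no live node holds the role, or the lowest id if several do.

2

1. timeout(1):  <1:prim v1 ->
2. deliver 1→0:  <0:back v1 ->
3. deliver 1→2:  <2:back v1 ->
4. deliver 1→3:  <3:back v1 ->
5. propose(1,'z'):  nop
6. deliver 1→3:  <3:back v1 z>
7. deliver 3→1:  nop
8. deliver 1→0:  <0:back v1 z>
9. deliver 0→1:  <1:prim v1 z>
10. deliver 1→2:  <2:back v1 z>
11. deliver 2→1:  nop
12. timeout(2):  <2:prim v2 z>
13. deliver 2→1:  <1:back v2 z>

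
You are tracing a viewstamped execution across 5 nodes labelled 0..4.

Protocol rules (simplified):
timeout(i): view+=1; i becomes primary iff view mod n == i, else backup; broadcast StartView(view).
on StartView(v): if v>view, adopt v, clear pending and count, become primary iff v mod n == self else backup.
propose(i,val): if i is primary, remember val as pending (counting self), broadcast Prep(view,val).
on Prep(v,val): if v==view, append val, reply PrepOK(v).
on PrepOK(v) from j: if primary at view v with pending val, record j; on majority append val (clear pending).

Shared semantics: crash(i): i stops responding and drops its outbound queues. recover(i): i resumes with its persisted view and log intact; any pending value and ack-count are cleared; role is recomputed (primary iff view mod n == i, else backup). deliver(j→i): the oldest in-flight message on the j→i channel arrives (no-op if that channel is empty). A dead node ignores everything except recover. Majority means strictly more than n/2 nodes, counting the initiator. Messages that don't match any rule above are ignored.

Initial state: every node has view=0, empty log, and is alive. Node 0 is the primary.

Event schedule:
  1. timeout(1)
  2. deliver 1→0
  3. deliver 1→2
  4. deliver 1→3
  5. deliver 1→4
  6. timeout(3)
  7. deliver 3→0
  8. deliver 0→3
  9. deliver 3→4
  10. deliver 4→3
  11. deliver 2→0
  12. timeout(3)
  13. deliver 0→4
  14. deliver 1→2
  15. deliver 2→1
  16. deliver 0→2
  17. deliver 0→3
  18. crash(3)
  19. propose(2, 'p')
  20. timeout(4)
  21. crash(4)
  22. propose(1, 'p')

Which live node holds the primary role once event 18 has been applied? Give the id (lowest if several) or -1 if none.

[1] timeout(1) → N1(prim v1 [-])
[2] deliver 1→0 → N0(back v1 [-])
[3] deliver 1→2 → N2(back v1 [-])
[4] deliver 1→3 → N3(back v1 [-])
[5] deliver 1→4 → N4(back v1 [-])
[6] timeout(3) → N3(back v2 [-])
[7] deliver 3→0 → N0(back v2 [-])
[8] deliver 0→3 → ∅
[9] deliver 3→4 → N4(back v2 [-])
[10] deliver 4→3 → ∅
[11] deliver 2→0 → ∅
[12] timeout(3) → N3(prim v3 [-])
[13] deliver 0→4 → ∅
[14] deliver 1→2 → ∅
[15] deliver 2→1 → ∅
[16] deliver 0→2 → ∅
[17] deliver 0→3 → ∅
[18] crash(3) → N3(✗prim v3 [-])

1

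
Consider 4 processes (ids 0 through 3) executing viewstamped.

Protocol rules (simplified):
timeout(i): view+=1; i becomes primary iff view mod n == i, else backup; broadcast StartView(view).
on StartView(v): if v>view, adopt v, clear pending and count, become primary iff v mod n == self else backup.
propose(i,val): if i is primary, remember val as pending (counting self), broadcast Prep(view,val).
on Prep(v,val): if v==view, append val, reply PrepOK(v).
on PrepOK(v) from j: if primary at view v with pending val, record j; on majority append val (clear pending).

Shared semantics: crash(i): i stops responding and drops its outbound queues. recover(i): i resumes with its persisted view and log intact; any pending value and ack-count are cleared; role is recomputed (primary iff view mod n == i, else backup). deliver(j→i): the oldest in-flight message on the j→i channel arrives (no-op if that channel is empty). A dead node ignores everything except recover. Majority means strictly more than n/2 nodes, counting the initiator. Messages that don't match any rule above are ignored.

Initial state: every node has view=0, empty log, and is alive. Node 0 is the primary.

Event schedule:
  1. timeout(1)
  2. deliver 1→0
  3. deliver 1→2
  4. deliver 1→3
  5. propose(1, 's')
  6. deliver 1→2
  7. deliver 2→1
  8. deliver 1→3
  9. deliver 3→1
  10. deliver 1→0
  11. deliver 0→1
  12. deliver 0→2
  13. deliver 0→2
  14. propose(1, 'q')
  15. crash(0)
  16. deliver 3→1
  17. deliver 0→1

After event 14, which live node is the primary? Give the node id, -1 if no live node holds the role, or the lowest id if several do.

[1] timeout(1) → N1(prim v1 [-])
[2] deliver 1→0 → N0(back v1 [-])
[3] deliver 1→2 → N2(back v1 [-])
[4] deliver 1→3 → N3(back v1 [-])
[5] propose(1,'s') → ∅
[6] deliver 1→2 → N2(back v1 [s])
[7] deliver 2→1 → ∅
[8] deliver 1→3 → N3(back v1 [s])
[9] deliver 3→1 → N1(prim v1 [s])
[10] deliver 1→0 → N0(back v1 [s])
[11] deliver 0→1 → ∅
[12] deliver 0→2 → ∅
[13] deliver 0→2 → ∅
[14] propose(1,'q') → ∅

1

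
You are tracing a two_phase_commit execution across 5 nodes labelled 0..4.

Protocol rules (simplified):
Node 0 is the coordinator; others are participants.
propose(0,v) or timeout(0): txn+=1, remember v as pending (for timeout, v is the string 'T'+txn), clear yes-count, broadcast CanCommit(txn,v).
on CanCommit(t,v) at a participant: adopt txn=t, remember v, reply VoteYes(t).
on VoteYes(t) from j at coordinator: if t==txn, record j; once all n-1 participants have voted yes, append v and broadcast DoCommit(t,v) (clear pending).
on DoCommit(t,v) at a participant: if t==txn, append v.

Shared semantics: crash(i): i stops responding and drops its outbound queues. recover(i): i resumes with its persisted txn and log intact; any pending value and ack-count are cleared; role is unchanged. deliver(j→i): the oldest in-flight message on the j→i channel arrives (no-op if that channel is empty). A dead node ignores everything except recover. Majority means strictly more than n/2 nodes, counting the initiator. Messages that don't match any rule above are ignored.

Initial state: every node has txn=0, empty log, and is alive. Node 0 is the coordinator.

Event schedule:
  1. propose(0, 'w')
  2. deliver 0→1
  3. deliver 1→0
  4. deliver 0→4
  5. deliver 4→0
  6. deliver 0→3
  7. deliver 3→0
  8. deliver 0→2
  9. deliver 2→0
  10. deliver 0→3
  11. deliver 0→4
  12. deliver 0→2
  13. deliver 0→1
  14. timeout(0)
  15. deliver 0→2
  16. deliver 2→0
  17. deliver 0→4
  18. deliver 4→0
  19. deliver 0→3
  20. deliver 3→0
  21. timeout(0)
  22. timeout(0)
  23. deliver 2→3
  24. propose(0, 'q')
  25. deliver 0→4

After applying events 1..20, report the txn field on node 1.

step 1 propose(0,'w'): 0={coor,t=1,log=-}
step 2 deliver 0→1: 1={part,t=1,log=-}
step 3 deliver 1→0: —
step 4 deliver 0→4: 4={part,t=1,log=-}
step 5 deliver 4→0: —
step 6 deliver 0→3: 3={part,t=1,log=-}
step 7 deliver 3→0: —
step 8 deliver 0→2: 2={part,t=1,log=-}
step 9 deliver 2→0: 0={coor,t=1,log=w}
step 10 deliver 0→3: 3={part,t=1,log=w}
step 11 deliver 0→4: 4={part,t=1,log=w}
step 12 deliver 0→2: 2={part,t=1,log=w}
step 13 deliver 0→1: 1={part,t=1,log=w}
step 14 timeout(0): 0={coor,t=2,log=w}
step 15 deliver 0→2: 2={part,t=2,log=w}
step 16 deliver 2→0: —
step 17 deliver 0→4: 4={part,t=2,log=w}
step 18 deliver 4→0: —
step 19 deliver 0→3: 3={part,t=2,log=w}
step 20 deliver 3→0: —

1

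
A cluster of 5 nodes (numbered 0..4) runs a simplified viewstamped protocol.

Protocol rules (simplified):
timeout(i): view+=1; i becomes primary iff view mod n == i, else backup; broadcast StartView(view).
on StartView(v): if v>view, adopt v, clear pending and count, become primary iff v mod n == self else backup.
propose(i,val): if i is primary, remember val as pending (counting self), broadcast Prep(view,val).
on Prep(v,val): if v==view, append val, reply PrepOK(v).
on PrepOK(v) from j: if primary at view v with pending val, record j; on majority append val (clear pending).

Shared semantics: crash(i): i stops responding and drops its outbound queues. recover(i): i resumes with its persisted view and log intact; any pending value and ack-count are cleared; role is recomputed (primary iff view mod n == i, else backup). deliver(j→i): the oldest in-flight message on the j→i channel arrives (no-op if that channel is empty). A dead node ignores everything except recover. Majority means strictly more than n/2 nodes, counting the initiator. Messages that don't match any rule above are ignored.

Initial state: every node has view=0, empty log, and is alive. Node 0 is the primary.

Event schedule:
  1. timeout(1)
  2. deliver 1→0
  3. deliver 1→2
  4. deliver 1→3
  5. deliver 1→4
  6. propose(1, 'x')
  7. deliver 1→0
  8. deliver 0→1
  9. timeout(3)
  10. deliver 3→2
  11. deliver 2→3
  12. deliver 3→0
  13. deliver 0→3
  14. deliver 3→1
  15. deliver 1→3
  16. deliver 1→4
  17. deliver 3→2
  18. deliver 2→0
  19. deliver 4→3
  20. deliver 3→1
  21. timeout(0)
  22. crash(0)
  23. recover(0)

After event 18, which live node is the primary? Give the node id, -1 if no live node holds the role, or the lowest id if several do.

[1] timeout(1) → N1(prim v1 [-])
[2] deliver 1→0 → N0(back v1 [-])
[3] deliver 1→2 → N2(back v1 [-])
[4] deliver 1→3 → N3(back v1 [-])
[5] deliver 1→4 → N4(back v1 [-])
[6] propose(1,'x') → ∅
[7] deliver 1→0 → N0(back v1 [x])
[8] deliver 0→1 → ∅
[9] timeout(3) → N3(back v2 [-])
[10] deliver 3→2 → N2(prim v2 [-])
[11] deliver 2→3 → ∅
[12] deliver 3→0 → N0(back v2 [x])
[13] deliver 0→3 → ∅
[14] deliver 3→1 → N1(back v2 [-])
[15] deliver 1→3 → ∅
[16] deliver 1→4 → N4(back v1 [x])
[17] deliver 3→2 → ∅
[18] deliver 2→0 → ∅

2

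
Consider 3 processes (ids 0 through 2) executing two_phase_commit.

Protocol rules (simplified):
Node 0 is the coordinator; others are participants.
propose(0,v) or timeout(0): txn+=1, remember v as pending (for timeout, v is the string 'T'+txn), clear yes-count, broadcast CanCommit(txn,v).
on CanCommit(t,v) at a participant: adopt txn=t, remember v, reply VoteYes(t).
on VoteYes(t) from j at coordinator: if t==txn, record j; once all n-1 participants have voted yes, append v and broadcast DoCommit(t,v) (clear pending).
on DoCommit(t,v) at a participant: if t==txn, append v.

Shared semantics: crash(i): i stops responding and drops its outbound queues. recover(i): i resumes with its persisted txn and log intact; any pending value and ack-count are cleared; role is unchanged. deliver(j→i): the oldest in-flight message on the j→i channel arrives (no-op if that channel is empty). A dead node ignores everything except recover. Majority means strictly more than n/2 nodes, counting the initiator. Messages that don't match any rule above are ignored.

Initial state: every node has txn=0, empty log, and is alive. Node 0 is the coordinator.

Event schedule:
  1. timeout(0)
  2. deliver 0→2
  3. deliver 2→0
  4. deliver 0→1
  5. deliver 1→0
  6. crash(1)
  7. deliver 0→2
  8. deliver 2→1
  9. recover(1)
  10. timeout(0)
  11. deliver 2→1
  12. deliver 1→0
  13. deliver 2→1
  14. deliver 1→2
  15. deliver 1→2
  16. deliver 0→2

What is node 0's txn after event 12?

2

[1] timeout(0) → N0(coor t1 [-])
[2] deliver 0→2 → N2(part t1 [-])
[3] deliver 2→0 → ∅
[4] deliver 0→1 → N1(part t1 [-])
[5] deliver 1→0 → N0(coor t1 [T1])
[6] crash(1) → N1(✗part t1 [-])
[7] deliver 0→2 → N2(part t1 [T1])
[8] deliver 2→1 → ∅
[9] recover(1) → N1(part t1 [-])
[10] timeout(0) → N0(coor t2 [T1])
[11] deliver 2→1 → ∅
[12] deliver 1→0 → ∅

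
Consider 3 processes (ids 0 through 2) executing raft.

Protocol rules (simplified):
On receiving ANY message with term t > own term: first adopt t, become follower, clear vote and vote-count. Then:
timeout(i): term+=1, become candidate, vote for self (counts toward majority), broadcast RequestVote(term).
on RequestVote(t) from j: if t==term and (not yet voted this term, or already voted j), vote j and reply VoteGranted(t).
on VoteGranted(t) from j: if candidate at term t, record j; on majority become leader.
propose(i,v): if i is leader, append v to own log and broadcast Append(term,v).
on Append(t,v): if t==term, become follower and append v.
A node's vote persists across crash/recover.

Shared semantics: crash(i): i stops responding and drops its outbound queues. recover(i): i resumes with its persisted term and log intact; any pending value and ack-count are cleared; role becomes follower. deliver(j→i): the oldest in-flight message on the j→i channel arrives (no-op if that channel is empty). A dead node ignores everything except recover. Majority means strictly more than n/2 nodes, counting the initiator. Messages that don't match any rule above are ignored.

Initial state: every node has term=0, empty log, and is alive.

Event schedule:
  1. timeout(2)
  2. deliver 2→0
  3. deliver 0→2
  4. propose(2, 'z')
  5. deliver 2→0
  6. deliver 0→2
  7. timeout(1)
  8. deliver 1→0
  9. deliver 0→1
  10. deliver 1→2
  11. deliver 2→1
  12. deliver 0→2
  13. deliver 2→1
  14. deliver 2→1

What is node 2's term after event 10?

1

1. timeout(2):  <2:cand t1 ->
2. deliver 2→0:  <0:foll t1 ->
3. deliver 0→2:  <2:lead t1 ->
4. propose(2,'z'):  <2:lead t1 z>
5. deliver 2→0:  <0:foll t1 z>
6. deliver 0→2:  nop
7. timeout(1):  <1:cand t1 ->
8. deliver 1→0:  nop
9. deliver 0→1:  nop
10. deliver 1→2:  nop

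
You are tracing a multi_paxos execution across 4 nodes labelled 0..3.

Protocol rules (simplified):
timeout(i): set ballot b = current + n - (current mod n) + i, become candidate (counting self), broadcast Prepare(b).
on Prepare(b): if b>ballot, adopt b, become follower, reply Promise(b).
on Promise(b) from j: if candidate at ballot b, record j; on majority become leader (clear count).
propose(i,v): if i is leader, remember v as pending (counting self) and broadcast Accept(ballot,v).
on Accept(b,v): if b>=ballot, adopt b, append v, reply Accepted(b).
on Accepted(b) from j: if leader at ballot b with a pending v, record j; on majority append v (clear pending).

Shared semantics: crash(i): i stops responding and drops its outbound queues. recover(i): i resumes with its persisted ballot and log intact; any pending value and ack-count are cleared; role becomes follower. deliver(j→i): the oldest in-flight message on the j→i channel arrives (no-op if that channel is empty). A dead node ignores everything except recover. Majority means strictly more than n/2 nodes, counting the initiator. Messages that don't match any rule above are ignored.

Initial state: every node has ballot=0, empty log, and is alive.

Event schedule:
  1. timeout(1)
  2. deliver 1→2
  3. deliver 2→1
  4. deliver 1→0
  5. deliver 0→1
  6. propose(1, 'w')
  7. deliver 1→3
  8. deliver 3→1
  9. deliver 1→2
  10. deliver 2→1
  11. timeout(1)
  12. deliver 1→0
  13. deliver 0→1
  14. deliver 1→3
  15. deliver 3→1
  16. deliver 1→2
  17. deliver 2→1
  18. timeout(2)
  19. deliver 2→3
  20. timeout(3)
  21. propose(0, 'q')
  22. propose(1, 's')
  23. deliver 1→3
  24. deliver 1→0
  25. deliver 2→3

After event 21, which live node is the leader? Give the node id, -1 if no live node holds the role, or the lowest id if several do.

step 1 timeout(1): 1={cand,b=5,log=-}
step 2 deliver 1→2: 2={foll,b=5,log=-}
step 3 deliver 2→1: —
step 4 deliver 1→0: 0={foll,b=5,log=-}
step 5 deliver 0→1: 1={lead,b=5,log=-}
step 6 propose(1,'w'): —
step 7 deliver 1→3: 3={foll,b=5,log=-}
step 8 deliver 3→1: —
step 9 deliver 1→2: 2={foll,b=5,log=w}
step 10 deliver 2→1: —
step 11 timeout(1): 1={cand,b=9,log=-}
step 12 deliver 1→0: 0={foll,b=5,log=w}
step 13 deliver 0→1: —
step 14 deliver 1→3: 3={foll,b=5,log=w}
step 15 deliver 3→1: —
step 16 deliver 1→2: 2={foll,b=9,log=w}
step 17 deliver 2→1: —
step 18 timeout(2): 2={cand,b=14,log=w}
step 19 deliver 2→3: 3={foll,b=14,log=w}
step 20 timeout(3): 3={cand,b=19,log=w}
step 21 propose(0,'q'): —

-1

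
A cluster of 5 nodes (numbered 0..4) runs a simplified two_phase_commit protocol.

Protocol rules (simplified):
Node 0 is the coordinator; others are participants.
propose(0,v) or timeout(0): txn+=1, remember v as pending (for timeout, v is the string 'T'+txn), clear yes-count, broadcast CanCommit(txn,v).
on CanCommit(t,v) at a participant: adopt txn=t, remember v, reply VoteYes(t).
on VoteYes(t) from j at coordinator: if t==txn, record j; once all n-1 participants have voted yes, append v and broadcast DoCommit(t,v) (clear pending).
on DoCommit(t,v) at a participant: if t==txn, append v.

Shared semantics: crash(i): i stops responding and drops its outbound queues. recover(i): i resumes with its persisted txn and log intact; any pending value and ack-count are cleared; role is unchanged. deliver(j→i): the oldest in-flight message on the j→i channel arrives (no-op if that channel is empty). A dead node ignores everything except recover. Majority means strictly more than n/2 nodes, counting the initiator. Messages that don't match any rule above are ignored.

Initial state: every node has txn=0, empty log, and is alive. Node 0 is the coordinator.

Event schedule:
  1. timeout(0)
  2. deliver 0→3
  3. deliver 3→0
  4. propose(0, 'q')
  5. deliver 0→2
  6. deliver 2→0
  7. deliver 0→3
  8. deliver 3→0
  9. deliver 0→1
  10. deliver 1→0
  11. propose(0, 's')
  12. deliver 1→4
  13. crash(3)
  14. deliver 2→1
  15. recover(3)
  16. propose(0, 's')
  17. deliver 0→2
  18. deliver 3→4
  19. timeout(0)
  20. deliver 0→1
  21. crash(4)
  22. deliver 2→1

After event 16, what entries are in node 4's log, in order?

empty

[1] timeout(0) → N0(coor t1 [-])
[2] deliver 0→3 → N3(part t1 [-])
[3] deliver 3→0 → ∅
[4] propose(0,'q') → N0(coor t2 [-])
[5] deliver 0→2 → N2(part t1 [-])
[6] deliver 2→0 → ∅
[7] deliver 0→3 → N3(part t2 [-])
[8] deliver 3→0 → ∅
[9] deliver 0→1 → N1(part t1 [-])
[10] deliver 1→0 → ∅
[11] propose(0,'s') → N0(coor t3 [-])
[12] deliver 1→4 → ∅
[13] crash(3) → N3(✗part t2 [-])
[14] deliver 2→1 → ∅
[15] recover(3) → N3(part t2 [-])
[16] propose(0,'s') → N0(coor t4 [-])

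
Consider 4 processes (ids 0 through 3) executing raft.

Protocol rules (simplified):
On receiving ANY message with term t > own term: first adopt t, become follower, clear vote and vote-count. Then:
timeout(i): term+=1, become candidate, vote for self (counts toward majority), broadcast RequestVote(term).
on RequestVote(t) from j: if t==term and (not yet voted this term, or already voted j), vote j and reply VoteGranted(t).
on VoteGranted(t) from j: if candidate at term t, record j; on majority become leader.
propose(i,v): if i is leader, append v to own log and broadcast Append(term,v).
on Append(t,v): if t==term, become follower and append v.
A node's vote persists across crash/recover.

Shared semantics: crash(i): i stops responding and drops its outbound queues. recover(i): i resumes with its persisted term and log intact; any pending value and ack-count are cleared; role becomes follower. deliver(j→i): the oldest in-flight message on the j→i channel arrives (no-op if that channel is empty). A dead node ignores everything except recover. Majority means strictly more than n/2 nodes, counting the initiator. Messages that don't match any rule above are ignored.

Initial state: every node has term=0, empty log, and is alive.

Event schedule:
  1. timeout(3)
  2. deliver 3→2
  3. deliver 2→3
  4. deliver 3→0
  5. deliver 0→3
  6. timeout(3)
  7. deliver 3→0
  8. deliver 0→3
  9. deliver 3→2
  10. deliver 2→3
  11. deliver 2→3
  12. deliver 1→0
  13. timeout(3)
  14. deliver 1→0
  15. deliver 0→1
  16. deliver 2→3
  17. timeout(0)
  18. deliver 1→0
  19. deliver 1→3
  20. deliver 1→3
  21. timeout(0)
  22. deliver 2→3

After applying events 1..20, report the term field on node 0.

e1 timeout(3): 3[cand,t=1,-]
e2 deliver 3→2: 2[foll,t=1,-]
e3 deliver 2→3: ·
e4 deliver 3→0: 0[foll,t=1,-]
e5 deliver 0→3: 3[lead,t=1,-]
e6 timeout(3): 3[cand,t=2,-]
e7 deliver 3→0: 0[foll,t=2,-]
e8 deliver 0→3: ·
e9 deliver 3→2: 2[foll,t=2,-]
e10 deliver 2→3: 3[lead,t=2,-]
e11 deliver 2→3: ·
e12 deliver 1→0: ·
e13 timeout(3): 3[cand,t=3,-]
e14 deliver 1→0: ·
e15 deliver 0→1: ·
e16 deliver 2→3: ·
e17 timeout(0): 0[cand,t=3,-]
e18 deliver 1→0: ·
e19 deliver 1→3: ·
e20 deliver 1→3: ·

3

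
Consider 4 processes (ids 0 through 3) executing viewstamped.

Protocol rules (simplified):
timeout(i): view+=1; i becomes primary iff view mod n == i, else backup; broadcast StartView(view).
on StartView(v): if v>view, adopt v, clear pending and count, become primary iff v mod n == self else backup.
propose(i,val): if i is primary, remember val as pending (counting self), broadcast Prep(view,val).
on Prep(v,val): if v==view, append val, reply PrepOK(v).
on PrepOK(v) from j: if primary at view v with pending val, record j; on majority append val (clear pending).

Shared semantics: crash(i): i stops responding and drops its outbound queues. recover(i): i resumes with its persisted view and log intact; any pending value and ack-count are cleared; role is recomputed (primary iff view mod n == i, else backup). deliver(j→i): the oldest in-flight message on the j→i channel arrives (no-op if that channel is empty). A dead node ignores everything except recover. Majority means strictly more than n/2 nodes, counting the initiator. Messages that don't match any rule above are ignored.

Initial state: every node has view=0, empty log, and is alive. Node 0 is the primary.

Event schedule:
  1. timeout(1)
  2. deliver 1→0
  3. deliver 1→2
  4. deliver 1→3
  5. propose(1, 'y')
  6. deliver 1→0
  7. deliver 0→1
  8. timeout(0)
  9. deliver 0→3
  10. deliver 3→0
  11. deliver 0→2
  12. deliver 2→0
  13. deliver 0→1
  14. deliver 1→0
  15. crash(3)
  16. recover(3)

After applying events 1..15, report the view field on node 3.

2

step 1 timeout(1): 1={prim,v=1,log=-}
step 2 deliver 1→0: 0={back,v=1,log=-}
step 3 deliver 1→2: 2={back,v=1,log=-}
step 4 deliver 1→3: 3={back,v=1,log=-}
step 5 propose(1,'y'): —
step 6 deliver 1→0: 0={back,v=1,log=y}
step 7 deliver 0→1: —
step 8 timeout(0): 0={back,v=2,log=y}
step 9 deliver 0→3: 3={back,v=2,log=-}
step 10 deliver 3→0: —
step 11 deliver 0→2: 2={prim,v=2,log=-}
step 12 deliver 2→0: —
step 13 deliver 0→1: 1={back,v=2,log=-}
step 14 deliver 1→0: —
step 15 crash(3): 3={✗back,v=2,log=-}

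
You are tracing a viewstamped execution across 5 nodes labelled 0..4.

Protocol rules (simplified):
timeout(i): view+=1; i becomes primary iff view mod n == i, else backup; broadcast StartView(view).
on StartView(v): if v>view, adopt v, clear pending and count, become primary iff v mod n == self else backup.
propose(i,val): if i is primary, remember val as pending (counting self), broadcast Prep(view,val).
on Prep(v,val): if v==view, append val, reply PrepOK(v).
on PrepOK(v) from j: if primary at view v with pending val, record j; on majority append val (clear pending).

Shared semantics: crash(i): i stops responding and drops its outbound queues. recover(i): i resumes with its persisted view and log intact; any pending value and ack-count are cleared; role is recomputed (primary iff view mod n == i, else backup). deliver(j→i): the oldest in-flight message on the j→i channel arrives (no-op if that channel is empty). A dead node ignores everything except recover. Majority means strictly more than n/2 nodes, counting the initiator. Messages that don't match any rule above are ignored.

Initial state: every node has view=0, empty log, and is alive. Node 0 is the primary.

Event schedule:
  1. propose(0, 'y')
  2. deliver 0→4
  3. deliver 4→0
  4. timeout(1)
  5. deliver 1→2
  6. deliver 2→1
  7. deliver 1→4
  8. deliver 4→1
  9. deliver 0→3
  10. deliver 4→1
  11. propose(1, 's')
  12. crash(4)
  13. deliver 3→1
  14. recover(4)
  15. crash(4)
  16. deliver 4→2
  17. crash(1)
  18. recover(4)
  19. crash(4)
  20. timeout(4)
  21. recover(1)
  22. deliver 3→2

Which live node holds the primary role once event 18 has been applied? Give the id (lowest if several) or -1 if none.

0

[1] propose(0,'y') → ∅
[2] deliver 0→4 → N4(back v0 [y])
[3] deliver 4→0 → ∅
[4] timeout(1) → N1(prim v1 [-])
[5] deliver 1→2 → N2(back v1 [-])
[6] deliver 2→1 → ∅
[7] deliver 1→4 → N4(back v1 [y])
[8] deliver 4→1 → ∅
[9] deliver 0→3 → N3(back v0 [y])
[10] deliver 4→1 → ∅
[11] propose(1,'s') → ∅
[12] crash(4) → N4(✗back v1 [y])
[13] deliver 3→1 → ∅
[14] recover(4) → N4(back v1 [y])
[15] crash(4) → N4(✗back v1 [y])
[16] deliver 4→2 → ∅
[17] crash(1) → N1(✗prim v1 [-])
[18] recover(4) → N4(back v1 [y])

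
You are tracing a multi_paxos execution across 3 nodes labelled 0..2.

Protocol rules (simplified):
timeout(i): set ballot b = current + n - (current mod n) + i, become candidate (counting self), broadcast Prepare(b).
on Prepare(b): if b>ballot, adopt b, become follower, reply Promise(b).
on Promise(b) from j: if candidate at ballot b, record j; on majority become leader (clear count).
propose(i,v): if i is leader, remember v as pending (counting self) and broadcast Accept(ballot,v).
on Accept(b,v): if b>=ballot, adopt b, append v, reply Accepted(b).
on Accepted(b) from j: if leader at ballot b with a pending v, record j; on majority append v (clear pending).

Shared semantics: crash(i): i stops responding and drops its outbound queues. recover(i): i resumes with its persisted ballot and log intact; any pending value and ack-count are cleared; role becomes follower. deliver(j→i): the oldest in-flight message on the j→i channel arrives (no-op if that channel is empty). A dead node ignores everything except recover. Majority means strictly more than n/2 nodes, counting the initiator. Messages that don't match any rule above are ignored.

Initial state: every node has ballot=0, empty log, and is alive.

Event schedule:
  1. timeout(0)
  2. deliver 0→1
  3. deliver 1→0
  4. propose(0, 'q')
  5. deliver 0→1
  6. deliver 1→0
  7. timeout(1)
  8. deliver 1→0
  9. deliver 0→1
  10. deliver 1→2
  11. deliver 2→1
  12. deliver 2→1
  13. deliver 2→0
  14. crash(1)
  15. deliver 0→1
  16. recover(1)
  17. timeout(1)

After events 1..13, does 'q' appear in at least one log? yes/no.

yes

1. timeout(0):  <0:cand b3 ->
2. deliver 0→1:  <1:foll b3 ->
3. deliver 1→0:  <0:lead b3 ->
4. propose(0,'q'):  nop
5. deliver 0→1:  <1:foll b3 q>
6. deliver 1→0:  <0:lead b3 q>
7. timeout(1):  <1:cand b7 q>
8. deliver 1→0:  <0:foll b7 q>
9. deliver 0→1:  <1:lead b7 q>
10. deliver 1→2:  <2:foll b7 ->
11. deliver 2→1:  nop
12. deliver 2→1:  nop
13. deliver 2→0:  nop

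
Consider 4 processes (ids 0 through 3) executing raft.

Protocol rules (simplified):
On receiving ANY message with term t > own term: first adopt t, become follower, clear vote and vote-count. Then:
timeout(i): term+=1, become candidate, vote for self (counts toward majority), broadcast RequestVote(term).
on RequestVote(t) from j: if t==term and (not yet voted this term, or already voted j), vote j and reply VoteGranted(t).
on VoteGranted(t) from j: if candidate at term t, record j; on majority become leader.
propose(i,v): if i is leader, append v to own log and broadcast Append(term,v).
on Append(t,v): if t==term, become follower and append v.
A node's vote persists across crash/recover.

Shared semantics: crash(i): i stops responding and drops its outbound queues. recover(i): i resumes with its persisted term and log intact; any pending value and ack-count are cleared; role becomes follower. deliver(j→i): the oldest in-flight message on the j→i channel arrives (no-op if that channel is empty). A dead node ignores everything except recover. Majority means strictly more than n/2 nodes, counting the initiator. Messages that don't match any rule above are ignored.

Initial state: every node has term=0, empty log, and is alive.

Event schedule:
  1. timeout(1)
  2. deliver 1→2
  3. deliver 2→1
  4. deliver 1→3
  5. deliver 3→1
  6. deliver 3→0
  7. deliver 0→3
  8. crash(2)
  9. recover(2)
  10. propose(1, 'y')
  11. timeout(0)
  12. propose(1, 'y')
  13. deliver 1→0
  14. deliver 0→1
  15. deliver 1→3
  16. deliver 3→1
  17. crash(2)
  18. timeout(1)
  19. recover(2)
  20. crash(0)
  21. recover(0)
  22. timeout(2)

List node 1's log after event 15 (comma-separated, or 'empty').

y,y

step 1 timeout(1): 1={cand,t=1,log=-}
step 2 deliver 1→2: 2={foll,t=1,log=-}
step 3 deliver 2→1: —
step 4 deliver 1→3: 3={foll,t=1,log=-}
step 5 deliver 3→1: 1={lead,t=1,log=-}
step 6 deliver 3→0: —
step 7 deliver 0→3: —
step 8 crash(2): 2={✗foll,t=1,log=-}
step 9 recover(2): 2={foll,t=1,log=-}
step 10 propose(1,'y'): 1={lead,t=1,log=y}
step 11 timeout(0): 0={cand,t=1,log=-}
step 12 propose(1,'y'): 1={lead,t=1,log=y,y}
step 13 deliver 1→0: —
step 14 deliver 0→1: —
step 15 deliver 1→3: 3={foll,t=1,log=y}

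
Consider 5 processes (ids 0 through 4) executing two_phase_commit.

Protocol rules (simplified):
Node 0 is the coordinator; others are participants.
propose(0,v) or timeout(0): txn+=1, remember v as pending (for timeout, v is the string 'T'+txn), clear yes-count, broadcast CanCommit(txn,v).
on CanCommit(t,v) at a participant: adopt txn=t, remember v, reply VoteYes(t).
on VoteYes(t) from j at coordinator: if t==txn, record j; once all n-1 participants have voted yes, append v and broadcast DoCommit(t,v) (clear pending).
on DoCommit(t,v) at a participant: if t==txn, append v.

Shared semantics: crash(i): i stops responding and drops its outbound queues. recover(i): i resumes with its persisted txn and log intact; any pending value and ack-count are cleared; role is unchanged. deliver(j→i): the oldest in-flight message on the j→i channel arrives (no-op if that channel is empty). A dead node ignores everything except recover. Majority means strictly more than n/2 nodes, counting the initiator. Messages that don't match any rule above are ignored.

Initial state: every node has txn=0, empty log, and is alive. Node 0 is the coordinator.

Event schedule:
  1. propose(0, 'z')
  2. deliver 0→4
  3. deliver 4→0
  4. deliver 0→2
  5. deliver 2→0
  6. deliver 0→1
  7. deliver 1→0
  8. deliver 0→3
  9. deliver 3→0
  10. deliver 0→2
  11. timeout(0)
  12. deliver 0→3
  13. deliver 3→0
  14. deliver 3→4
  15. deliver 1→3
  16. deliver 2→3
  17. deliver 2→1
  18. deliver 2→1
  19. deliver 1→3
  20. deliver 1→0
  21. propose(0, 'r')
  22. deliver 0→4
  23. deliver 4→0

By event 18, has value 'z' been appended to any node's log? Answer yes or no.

step 1 propose(0,'z'): 0={coor,t=1,log=-}
step 2 deliver 0→4: 4={part,t=1,log=-}
step 3 deliver 4→0: —
step 4 deliver 0→2: 2={part,t=1,log=-}
step 5 deliver 2→0: —
step 6 deliver 0→1: 1={part,t=1,log=-}
step 7 deliver 1→0: —
step 8 deliver 0→3: 3={part,t=1,log=-}
step 9 deliver 3→0: 0={coor,t=1,log=z}
step 10 deliver 0→2: 2={part,t=1,log=z}
step 11 timeout(0): 0={coor,t=2,log=z}
step 12 deliver 0→3: 3={part,t=1,log=z}
step 13 deliver 3→0: —
step 14 deliver 3→4: —
step 15 deliver 1→3: —
step 16 deliver 2→3: —
step 17 deliver 2→1: —
step 18 deliver 2→1: —

yes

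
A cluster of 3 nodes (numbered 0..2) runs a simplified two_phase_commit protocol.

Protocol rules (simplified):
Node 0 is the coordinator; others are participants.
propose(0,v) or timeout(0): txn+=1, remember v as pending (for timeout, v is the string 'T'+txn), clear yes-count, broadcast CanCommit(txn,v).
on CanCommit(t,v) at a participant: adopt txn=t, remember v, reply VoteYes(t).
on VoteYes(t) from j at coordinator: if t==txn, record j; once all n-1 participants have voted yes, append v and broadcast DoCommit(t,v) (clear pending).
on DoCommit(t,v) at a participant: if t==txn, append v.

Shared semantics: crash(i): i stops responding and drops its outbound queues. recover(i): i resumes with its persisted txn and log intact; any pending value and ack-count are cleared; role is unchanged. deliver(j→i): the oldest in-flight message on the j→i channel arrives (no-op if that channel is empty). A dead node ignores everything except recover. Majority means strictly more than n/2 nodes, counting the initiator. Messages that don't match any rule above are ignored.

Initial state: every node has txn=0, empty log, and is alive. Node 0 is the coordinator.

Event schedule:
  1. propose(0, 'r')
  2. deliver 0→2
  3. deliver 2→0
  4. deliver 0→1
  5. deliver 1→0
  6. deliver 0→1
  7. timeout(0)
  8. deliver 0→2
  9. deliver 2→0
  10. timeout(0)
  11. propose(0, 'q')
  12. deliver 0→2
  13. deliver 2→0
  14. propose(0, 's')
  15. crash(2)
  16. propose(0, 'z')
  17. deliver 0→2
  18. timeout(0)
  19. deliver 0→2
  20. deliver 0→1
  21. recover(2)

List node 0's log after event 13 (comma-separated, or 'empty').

step 1 propose(0,'r'): 0={coor,t=1,log=-}
step 2 deliver 0→2: 2={part,t=1,log=-}
step 3 deliver 2→0: —
step 4 deliver 0→1: 1={part,t=1,log=-}
step 5 deliver 1→0: 0={coor,t=1,log=r}
step 6 deliver 0→1: 1={part,t=1,log=r}
step 7 timeout(0): 0={coor,t=2,log=r}
step 8 deliver 0→2: 2={part,t=1,log=r}
step 9 deliver 2→0: —
step 10 timeout(0): 0={coor,t=3,log=r}
step 11 propose(0,'q'): 0={coor,t=4,log=r}
step 12 deliver 0→2: 2={part,t=2,log=r}
step 13 deliver 2→0: —

r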